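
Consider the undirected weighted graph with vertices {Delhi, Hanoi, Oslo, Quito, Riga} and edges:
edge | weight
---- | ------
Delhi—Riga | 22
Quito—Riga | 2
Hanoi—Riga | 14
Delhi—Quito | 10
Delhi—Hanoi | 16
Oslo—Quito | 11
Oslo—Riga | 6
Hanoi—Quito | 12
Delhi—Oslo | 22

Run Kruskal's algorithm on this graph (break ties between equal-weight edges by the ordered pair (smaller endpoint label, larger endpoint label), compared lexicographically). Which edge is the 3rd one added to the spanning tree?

Sort edges by weight, then run Kruskal:
Quito—Riga (2): add. Components now {Quito,Riga} {Hanoi} {Delhi} {Oslo}
Oslo—Riga (6): add. Components now {Oslo,Quito,Riga} {Hanoi} {Delhi}
Delhi—Quito (10): add. Components now {Delhi,Oslo,Quito,Riga} {Hanoi}
Oslo—Quito (11): skip — Oslo and Quito already connected.
Hanoi—Quito (12): add. Components now {Delhi,Hanoi,Oslo,Quito,Riga}
The 3rd edge added is Delhi—Quito.

Delhi-Quito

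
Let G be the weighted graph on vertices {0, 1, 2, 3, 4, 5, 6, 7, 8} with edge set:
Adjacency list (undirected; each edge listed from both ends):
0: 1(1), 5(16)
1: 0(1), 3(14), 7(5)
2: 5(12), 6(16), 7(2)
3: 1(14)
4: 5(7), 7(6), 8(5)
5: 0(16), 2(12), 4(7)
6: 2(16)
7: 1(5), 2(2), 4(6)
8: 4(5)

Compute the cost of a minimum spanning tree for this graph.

Grow the tree from 1 using Prim:
Step 1: cheapest edge leaving the tree is 0 1 (1); add 0.
Step 2: cheapest edge leaving the tree is 1 7 (5); add 7.
Step 3: cheapest edge leaving the tree is 2 7 (2); add 2.
Step 4: cheapest edge leaving the tree is 4 7 (6); add 4.
Step 5: cheapest edge leaving the tree is 4 8 (5); add 8.
Step 6: cheapest edge leaving the tree is 4 5 (7); add 5.
Step 7: cheapest edge leaving the tree is 1 3 (14); add 3.
Step 8: cheapest edge leaving the tree is 2 6 (16); add 6.
MST edges: 0 1, 1 7, 2 7, 4 7, 4 8, 4 5, 1 3, 2 6; total weight 1+5+2+6+5+7+14+16 = 56.

56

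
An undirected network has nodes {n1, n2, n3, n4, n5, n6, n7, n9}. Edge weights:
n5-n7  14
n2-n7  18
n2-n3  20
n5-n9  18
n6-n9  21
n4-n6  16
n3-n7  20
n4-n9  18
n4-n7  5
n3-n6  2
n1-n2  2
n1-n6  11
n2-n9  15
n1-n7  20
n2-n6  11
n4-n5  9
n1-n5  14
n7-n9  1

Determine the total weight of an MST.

44

Grow the tree from n3 using Prim:
Step 1: cheapest edge leaving the tree is n3-n6 (2); add n6.
Step 2: cheapest edge leaving the tree is n1-n6 (11); add n1.
Step 3: cheapest edge leaving the tree is n1-n2 (2); add n2.
Step 4: cheapest edge leaving the tree is n1-n5 (14); add n5.
Step 5: cheapest edge leaving the tree is n4-n5 (9); add n4.
Step 6: cheapest edge leaving the tree is n4-n7 (5); add n7.
Step 7: cheapest edge leaving the tree is n7-n9 (1); add n9.
MST edges: n3-n6, n1-n6, n1-n2, n1-n5, n4-n5, n4-n7, n7-n9; total weight 2+11+2+14+9+5+1 = 44.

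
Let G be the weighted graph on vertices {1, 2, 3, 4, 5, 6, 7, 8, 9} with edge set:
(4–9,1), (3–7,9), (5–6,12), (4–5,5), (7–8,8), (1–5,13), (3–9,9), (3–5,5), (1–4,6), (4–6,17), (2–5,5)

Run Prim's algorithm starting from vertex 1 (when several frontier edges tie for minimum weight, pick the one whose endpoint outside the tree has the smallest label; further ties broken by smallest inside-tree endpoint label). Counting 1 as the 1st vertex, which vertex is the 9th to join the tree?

Prim, starting at 1.
Step 1: cheapest edge leaving the tree is 1–4 (6); add 4.
Step 2: cheapest edge leaving the tree is 4–9 (1); add 9.
Step 3: cheapest edge leaving the tree is 4–5 (5); add 5.
Step 4: cheapest edge leaving the tree is 2–5 (5); add 2.
Step 5: cheapest edge leaving the tree is 3–5 (5); add 3.
Step 6: cheapest edge leaving the tree is 3–7 (9); add 7.
Step 7: cheapest edge leaving the tree is 7–8 (8); add 8.
Step 8: cheapest edge leaving the tree is 5–6 (12); add 6.
Vertex order: 1, 4, 9, 5, 2, 3, 7, 8, 6. The 9th vertex is 6.

6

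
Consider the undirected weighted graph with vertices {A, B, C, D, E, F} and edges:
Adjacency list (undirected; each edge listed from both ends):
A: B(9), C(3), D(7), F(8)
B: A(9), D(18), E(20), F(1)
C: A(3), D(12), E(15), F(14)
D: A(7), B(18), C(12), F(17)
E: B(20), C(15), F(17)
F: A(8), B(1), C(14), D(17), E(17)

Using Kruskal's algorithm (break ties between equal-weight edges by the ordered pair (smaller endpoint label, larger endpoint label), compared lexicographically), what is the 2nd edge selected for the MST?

Kruskal's algorithm — process edges by increasing weight (ties by edge label):
B F (1): add — endpoints in different components.
A C (3): add — endpoints in different components.
A D (7): add — endpoints in different components.
A F (8): add — endpoints in different components.
A B (9): skip — A and B already connected.
C D (12): skip — C and D already connected.
C F (14): skip — C and F already connected.
C E (15): add — endpoints in different components.
The 2nd edge added is A C.

A-C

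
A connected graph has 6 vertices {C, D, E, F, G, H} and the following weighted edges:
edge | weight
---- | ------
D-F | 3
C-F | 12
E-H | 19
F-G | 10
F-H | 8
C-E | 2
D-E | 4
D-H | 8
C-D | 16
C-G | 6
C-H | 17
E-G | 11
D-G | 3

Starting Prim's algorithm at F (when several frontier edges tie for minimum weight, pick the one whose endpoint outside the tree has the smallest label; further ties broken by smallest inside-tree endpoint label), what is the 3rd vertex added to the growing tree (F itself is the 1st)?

G

Prim's algorithm from F:
Step 1: cheapest edge leaving the tree is D-F (3); add D.
Step 2: cheapest edge leaving the tree is D-G (3); add G.
Step 3: cheapest edge leaving the tree is D-E (4); add E.
Step 4: cheapest edge leaving the tree is C-E (2); add C.
Step 5: cheapest edge leaving the tree is D-H (8); add H.
Vertex order: F, D, G, E, C, H. The 3rd vertex is G.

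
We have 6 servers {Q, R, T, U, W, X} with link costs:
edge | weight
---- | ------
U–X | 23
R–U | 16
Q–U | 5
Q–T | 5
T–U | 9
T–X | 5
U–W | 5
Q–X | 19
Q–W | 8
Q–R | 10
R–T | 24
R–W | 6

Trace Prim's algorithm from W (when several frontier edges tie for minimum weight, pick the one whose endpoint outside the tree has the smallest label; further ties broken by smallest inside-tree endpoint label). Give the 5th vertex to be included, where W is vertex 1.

X

Grow the tree from W using Prim:
Step 1: frontier [U–W 5, R–W 6, Q–W 8] → take U–W (5); add U.
Step 2: frontier [Q–U 5, T–U 9, R–U 16, U–X 23, R–W 6, Q–W 8] → take Q–U (5); add Q.
Step 3: frontier [Q–T 5, Q–R 10, Q–X 19, T–U 9, R–U 16, U–X 23, R–W 6] → take Q–T (5); add T.
Step 4: frontier [Q–R 10, Q–X 19, T–X 5, R–T 24, R–U 16, U–X 23, R–W 6] → take T–X (5); add X.
Step 5: frontier [Q–R 10, R–T 24, R–U 16, R–W 6] → take R–W (6); add R.
Vertex order: W, U, Q, T, X, R. The 5th vertex is X.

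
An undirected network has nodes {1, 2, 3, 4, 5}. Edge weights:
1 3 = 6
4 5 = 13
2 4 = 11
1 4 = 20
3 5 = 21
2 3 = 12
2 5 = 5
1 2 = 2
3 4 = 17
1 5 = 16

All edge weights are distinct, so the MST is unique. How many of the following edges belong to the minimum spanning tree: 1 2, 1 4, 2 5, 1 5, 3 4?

2

Sort edges by weight, then run Kruskal:
1 2 (2): add — endpoints in different components.
2 5 (5): add — endpoints in different components.
1 3 (6): add — endpoints in different components.
2 4 (11): add — endpoints in different components.
MST edge set: {1 2, 2 5, 1 3, 2 4}.
Of the listed edges, {1 2, 2 5} are in the MST → 2.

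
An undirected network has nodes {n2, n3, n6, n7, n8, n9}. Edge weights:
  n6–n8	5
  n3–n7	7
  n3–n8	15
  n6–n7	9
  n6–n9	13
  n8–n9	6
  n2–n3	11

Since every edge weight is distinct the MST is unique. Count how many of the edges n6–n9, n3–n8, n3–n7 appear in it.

Kruskal: consider edges lightest-first.
n6–n8 (5): add — endpoints in different components.
n8–n9 (6): add — endpoints in different components.
n3–n7 (7): add — endpoints in different components.
n6–n7 (9): add — endpoints in different components.
n2–n3 (11): add — endpoints in different components.
MST edge set: {n6–n8, n8–n9, n3–n7, n6–n7, n2–n3}.
Of the listed edges, {n3–n7} are in the MST → 1.

1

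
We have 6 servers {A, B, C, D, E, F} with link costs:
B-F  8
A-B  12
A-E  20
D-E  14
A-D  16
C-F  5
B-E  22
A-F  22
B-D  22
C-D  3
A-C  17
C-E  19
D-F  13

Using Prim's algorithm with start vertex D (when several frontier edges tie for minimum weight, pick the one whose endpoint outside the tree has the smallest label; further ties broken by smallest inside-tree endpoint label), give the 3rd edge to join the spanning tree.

Prim's algorithm from D:
Step 1: frontier [C-D 3, D-F 13, D-E 14, A-D 16, B-D 22] → take C-D (3); add C.
Step 2: frontier [C-F 5, A-C 17, C-E 19, D-F 13, D-E 14, A-D 16, B-D 22] → take C-F (5); add F.
Step 3: frontier [A-C 17, C-E 19, D-E 14, A-D 16, B-D 22, B-F 8, A-F 22] → take B-F (8); add B.
Step 4: frontier [A-B 12, B-E 22, A-C 17, C-E 19, D-E 14, A-D 16, A-F 22] → take A-B (12); add A.
Step 5: frontier [A-E 20, B-E 22, C-E 19, D-E 14] → take D-E (14); add E.
The 3rd edge added is B-F.

B-F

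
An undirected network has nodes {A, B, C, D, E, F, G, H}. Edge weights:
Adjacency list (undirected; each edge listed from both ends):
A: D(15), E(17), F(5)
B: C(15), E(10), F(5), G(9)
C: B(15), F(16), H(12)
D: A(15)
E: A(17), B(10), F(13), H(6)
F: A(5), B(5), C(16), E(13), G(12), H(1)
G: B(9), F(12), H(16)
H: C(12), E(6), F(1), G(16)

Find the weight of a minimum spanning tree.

Sort edges by weight, then run Kruskal:
F-H (1): add — endpoints in different components.
A-F (5): add — endpoints in different components.
B-F (5): add — endpoints in different components.
E-H (6): add — endpoints in different components.
B-G (9): add — endpoints in different components.
B-E (10): skip — B and E already connected.
C-H (12): add — endpoints in different components.
F-G (12): skip — F and G already connected.
E-F (13): skip — E and F already connected.
A-D (15): add — endpoints in different components.
MST edges: F-H, A-F, B-F, E-H, B-G, C-H, A-D; total weight 1+5+5+6+9+12+15 = 53.

53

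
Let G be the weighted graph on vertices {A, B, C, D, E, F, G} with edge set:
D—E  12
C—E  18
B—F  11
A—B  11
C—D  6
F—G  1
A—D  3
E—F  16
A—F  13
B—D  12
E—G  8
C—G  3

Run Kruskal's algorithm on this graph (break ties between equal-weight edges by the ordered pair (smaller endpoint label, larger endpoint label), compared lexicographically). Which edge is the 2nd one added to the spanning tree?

Kruskal's algorithm — process edges by increasing weight (ties by edge label):
F—G (1): add. Components now {A} {B} {C} {D} {E} {F,G}
A—D (3): add. Components now {A,D} {B} {C} {E} {F,G}
C—G (3): add. Components now {A,D} {B} {C,F,G} {E}
C—D (6): add. Components now {A,C,D,F,G} {B} {E}
E—G (8): add. Components now {A,C,D,E,F,G} {B}
A—B (11): add. Components now {A,B,C,D,E,F,G}
The 2nd edge added is A—D.

A-D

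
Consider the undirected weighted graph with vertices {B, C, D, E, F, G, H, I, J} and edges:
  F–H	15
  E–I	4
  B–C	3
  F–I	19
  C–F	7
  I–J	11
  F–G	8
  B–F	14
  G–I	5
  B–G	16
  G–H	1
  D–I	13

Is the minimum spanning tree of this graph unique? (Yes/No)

Kruskal: consider edges lightest-first.
G–H (1): add — endpoints in different components.
B–C (3): add — endpoints in different components.
E–I (4): add — endpoints in different components.
G–I (5): add — endpoints in different components.
C–F (7): add — endpoints in different components.
F–G (8): add — endpoints in different components.
I–J (11): add — endpoints in different components.
D–I (13): add — endpoints in different components.
Every non-tree edge has weight strictly greater than the heaviest edge on the tree path between its endpoints, so the MST is unique.

Yes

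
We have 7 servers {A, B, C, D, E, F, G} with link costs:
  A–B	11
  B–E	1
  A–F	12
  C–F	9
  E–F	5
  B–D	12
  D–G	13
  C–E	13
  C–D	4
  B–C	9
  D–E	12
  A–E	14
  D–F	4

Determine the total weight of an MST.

38

Kruskal: consider edges lightest-first.
B–E (1): add. Components now {A} {B,E} {C} {D} {F} {G}
C–D (4): add. Components now {A} {B,E} {C,D} {F} {G}
D–F (4): add. Components now {A} {B,E} {C,D,F} {G}
E–F (5): add. Components now {A} {B,C,D,E,F} {G}
B–C (9): skip — B and C already connected.
C–F (9): skip — C and F already connected.
A–B (11): add. Components now {A,B,C,D,E,F} {G}
A–F (12): skip — A and F already connected.
B–D (12): skip — B and D already connected.
D–E (12): skip — D and E already connected.
C–E (13): skip — C and E already connected.
D–G (13): add. Components now {A,B,C,D,E,F,G}
MST edges: B–E, C–D, D–F, E–F, A–B, D–G; total weight 1+4+4+5+11+13 = 38.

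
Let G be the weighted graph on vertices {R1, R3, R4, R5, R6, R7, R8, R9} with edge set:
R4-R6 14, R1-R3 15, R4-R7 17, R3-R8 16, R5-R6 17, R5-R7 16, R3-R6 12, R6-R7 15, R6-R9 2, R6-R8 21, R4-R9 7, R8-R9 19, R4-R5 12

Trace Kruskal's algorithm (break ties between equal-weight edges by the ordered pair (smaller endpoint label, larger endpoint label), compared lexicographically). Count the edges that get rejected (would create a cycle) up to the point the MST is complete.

Sort edges by weight, then run Kruskal:
R6-R9 (2): add — endpoints in different components.
R4-R9 (7): add — endpoints in different components.
R3-R6 (12): add — endpoints in different components.
R4-R5 (12): add — endpoints in different components.
R4-R6 (14): skip — R6 and R4 already connected.
R1-R3 (15): add — endpoints in different components.
R6-R7 (15): add — endpoints in different components.
R3-R8 (16): add — endpoints in different components.
Edges rejected before the tree was complete: 1.

1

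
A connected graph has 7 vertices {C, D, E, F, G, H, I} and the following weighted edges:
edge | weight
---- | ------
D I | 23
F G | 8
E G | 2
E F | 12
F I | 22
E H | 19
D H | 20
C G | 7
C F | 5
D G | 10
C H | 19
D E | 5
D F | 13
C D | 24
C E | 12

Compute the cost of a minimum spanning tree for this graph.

Sort edges by weight, then run Kruskal:
E G (2): add — endpoints in different components.
C F (5): add — endpoints in different components.
D E (5): add — endpoints in different components.
C G (7): add — endpoints in different components.
F G (8): skip — F and G already connected.
D G (10): skip — D and G already connected.
C E (12): skip — C and E already connected.
E F (12): skip — E and F already connected.
D F (13): skip — D and F already connected.
C H (19): add — endpoints in different components.
E H (19): skip — E and H already connected.
D H (20): skip — D and H already connected.
F I (22): add — endpoints in different components.
MST edges: E G, C F, D E, C G, C H, F I; total weight 2+5+5+7+19+22 = 60.

60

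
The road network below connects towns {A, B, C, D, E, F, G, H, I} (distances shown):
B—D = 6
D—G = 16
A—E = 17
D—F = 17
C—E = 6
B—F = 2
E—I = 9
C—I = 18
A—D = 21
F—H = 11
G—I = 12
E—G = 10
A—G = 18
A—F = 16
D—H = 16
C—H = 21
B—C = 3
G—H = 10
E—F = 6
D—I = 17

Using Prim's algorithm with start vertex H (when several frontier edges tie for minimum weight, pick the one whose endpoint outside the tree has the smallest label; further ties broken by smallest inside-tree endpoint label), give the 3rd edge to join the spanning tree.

C-E

Prim's algorithm from H:
Step 1: cheapest edge leaving the tree is G—H (10); add G.
Step 2: cheapest edge leaving the tree is E—G (10); add E.
Step 3: cheapest edge leaving the tree is C—E (6); add C.
Step 4: cheapest edge leaving the tree is B—C (3); add B.
Step 5: cheapest edge leaving the tree is B—F (2); add F.
Step 6: cheapest edge leaving the tree is B—D (6); add D.
Step 7: cheapest edge leaving the tree is E—I (9); add I.
Step 8: cheapest edge leaving the tree is A—F (16); add A.
The 3rd edge added is C—E.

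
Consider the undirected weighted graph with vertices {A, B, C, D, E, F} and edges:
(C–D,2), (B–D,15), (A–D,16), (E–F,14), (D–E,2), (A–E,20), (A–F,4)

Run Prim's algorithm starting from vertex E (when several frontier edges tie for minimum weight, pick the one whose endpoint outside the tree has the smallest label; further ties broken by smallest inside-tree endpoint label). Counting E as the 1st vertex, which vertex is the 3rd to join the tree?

Grow the tree from E using Prim:
Step 1: cheapest edge leaving the tree is D–E (2); add D.
Step 2: cheapest edge leaving the tree is C–D (2); add C.
Step 3: cheapest edge leaving the tree is E–F (14); add F.
Step 4: cheapest edge leaving the tree is A–F (4); add A.
Step 5: cheapest edge leaving the tree is B–D (15); add B.
Vertex order: E, D, C, F, A, B. The 3rd vertex is C.

C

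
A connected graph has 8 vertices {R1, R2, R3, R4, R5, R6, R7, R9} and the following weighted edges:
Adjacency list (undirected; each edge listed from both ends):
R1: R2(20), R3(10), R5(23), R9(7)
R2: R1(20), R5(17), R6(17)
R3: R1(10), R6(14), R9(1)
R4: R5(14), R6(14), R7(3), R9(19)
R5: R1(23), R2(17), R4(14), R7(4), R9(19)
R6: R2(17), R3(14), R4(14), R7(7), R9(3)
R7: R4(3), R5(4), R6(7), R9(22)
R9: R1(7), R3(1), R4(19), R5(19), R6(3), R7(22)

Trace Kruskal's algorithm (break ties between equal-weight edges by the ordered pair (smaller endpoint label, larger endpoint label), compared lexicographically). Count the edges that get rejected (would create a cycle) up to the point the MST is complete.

Sort edges by weight, then run Kruskal:
R3—R9 (1): add — endpoints in different components.
R4—R7 (3): add — endpoints in different components.
R6—R9 (3): add — endpoints in different components.
R5—R7 (4): add — endpoints in different components.
R1—R9 (7): add — endpoints in different components.
R6—R7 (7): add — endpoints in different components.
R1—R3 (10): skip — R1 and R3 already connected.
R3—R6 (14): skip — R3 and R6 already connected.
R4—R5 (14): skip — R4 and R5 already connected.
R4—R6 (14): skip — R4 and R6 already connected.
R2—R5 (17): add — endpoints in different components.
Edges rejected before the tree was complete: 4.

4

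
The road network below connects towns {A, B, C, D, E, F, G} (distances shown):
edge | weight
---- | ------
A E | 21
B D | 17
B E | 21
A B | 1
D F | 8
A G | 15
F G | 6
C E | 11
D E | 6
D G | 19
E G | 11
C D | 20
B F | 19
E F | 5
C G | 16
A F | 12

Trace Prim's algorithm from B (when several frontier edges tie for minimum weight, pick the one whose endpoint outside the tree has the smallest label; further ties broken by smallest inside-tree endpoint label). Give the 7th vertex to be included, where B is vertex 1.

Grow the tree from B using Prim:
Step 1: cheapest edge leaving the tree is A B (1); add A.
Step 2: cheapest edge leaving the tree is A F (12); add F.
Step 3: cheapest edge leaving the tree is E F (5); add E.
Step 4: cheapest edge leaving the tree is D E (6); add D.
Step 5: cheapest edge leaving the tree is F G (6); add G.
Step 6: cheapest edge leaving the tree is C E (11); add C.
Vertex order: B, A, F, E, D, G, C. The 7th vertex is C.

C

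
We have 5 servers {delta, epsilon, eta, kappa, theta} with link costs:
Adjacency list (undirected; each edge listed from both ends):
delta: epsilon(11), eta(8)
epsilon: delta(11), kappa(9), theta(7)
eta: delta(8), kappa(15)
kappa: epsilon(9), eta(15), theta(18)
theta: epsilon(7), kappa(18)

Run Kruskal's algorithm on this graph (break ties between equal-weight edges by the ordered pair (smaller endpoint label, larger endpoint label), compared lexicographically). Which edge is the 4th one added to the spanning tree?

Kruskal's algorithm — process edges by increasing weight (ties by edge label):
epsilon–theta (7): add. Components now {epsilon,theta} {kappa} {delta} {eta}
delta–eta (8): add. Components now {epsilon,theta} {kappa} {delta,eta}
epsilon–kappa (9): add. Components now {epsilon,kappa,theta} {delta,eta}
delta–epsilon (11): add. Components now {delta,epsilon,eta,kappa,theta}
The 4th edge added is delta–epsilon.

delta-epsilon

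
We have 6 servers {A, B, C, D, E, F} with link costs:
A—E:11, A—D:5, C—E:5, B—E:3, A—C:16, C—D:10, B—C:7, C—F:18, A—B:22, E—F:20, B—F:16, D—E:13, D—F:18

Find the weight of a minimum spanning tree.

Prim's algorithm from F:
Step 1: frontier [B—F 16, C—F 18, D—F 18, E—F 20] → take B—F (16); add B.
Step 2: frontier [B—E 3, B—C 7, A—B 22, C—F 18, D—F 18, E—F 20] → take B—E (3); add E.
Step 3: frontier [B—C 7, A—B 22, C—E 5, A—E 11, D—E 13, C—F 18, D—F 18] → take C—E (5); add C.
Step 4: frontier [A—B 22, C—D 10, A—C 16, A—E 11, D—E 13, D—F 18] → take C—D (10); add D.
Step 5: frontier [A—B 22, A—C 16, A—D 5, A—E 11] → take A—D (5); add A.
MST edges: B—F, B—E, C—E, C—D, A—D; total weight 16+3+5+10+5 = 39.

39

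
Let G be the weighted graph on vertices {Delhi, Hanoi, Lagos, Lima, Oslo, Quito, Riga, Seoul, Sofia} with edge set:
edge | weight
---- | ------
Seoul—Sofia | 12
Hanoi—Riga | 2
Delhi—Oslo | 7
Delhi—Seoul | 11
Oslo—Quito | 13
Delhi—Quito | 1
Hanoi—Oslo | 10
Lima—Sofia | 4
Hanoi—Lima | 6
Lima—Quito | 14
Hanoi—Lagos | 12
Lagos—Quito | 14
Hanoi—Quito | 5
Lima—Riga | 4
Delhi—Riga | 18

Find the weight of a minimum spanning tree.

Sort edges by weight, then run Kruskal:
Delhi—Quito (1): add — endpoints in different components.
Hanoi—Riga (2): add — endpoints in different components.
Lima—Riga (4): add — endpoints in different components.
Lima—Sofia (4): add — endpoints in different components.
Hanoi—Quito (5): add — endpoints in different components.
Hanoi—Lima (6): skip — Lima and Hanoi already connected.
Delhi—Oslo (7): add — endpoints in different components.
Hanoi—Oslo (10): skip — Oslo and Hanoi already connected.
Delhi—Seoul (11): add — endpoints in different components.
Hanoi—Lagos (12): add — endpoints in different components.
MST edges: Delhi—Quito, Hanoi—Riga, Lima—Riga, Lima—Sofia, Hanoi—Quito, Delhi—Oslo, Delhi—Seoul, Hanoi—Lagos; total weight 1+2+4+4+5+7+11+12 = 46.

46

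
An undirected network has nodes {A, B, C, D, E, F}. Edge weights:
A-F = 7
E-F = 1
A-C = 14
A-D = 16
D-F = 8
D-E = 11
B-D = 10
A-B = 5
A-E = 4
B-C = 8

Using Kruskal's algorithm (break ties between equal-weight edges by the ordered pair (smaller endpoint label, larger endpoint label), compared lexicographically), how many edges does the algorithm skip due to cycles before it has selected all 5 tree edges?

1

Kruskal: consider edges lightest-first.
E-F (1): add — endpoints in different components.
A-E (4): add — endpoints in different components.
A-B (5): add — endpoints in different components.
A-F (7): skip — A and F already connected.
B-C (8): add — endpoints in different components.
D-F (8): add — endpoints in different components.
Edges rejected before the tree was complete: 1.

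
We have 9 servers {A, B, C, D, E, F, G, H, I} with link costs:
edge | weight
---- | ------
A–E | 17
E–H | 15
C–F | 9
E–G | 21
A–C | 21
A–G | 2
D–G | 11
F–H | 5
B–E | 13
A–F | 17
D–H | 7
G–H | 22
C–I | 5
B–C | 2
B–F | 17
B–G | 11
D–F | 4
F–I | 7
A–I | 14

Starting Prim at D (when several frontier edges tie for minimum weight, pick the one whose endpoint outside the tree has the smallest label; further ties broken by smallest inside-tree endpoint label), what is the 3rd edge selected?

Grow the tree from D using Prim:
Step 1: cheapest edge leaving the tree is D–F (4); add F.
Step 2: cheapest edge leaving the tree is F–H (5); add H.
Step 3: cheapest edge leaving the tree is F–I (7); add I.
Step 4: cheapest edge leaving the tree is C–I (5); add C.
Step 5: cheapest edge leaving the tree is B–C (2); add B.
Step 6: cheapest edge leaving the tree is B–G (11); add G.
Step 7: cheapest edge leaving the tree is A–G (2); add A.
Step 8: cheapest edge leaving the tree is B–E (13); add E.
The 3rd edge added is F–I.

F-I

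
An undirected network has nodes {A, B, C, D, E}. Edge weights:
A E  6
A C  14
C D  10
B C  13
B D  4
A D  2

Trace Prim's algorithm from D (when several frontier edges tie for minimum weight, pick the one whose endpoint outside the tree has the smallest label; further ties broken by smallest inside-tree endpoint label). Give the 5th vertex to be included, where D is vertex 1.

C

Grow the tree from D using Prim:
Step 1: frontier [A D 2, B D 4, C D 10] → take A D (2); add A.
Step 2: frontier [A E 6, A C 14, B D 4, C D 10] → take B D (4); add B.
Step 3: frontier [A E 6, A C 14, B C 13, C D 10] → take A E (6); add E.
Step 4: frontier [A C 14, B C 13, C D 10] → take C D (10); add C.
Vertex order: D, A, B, E, C. The 5th vertex is C.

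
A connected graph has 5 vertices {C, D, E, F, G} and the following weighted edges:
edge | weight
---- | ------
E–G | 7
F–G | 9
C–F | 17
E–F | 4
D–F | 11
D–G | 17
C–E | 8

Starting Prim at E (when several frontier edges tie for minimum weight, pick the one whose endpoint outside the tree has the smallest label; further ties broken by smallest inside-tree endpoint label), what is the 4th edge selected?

Grow the tree from E using Prim:
Step 1: cheapest edge leaving the tree is E–F (4); add F.
Step 2: cheapest edge leaving the tree is E–G (7); add G.
Step 3: cheapest edge leaving the tree is C–E (8); add C.
Step 4: cheapest edge leaving the tree is D–F (11); add D.
The 4th edge added is D–F.

D-F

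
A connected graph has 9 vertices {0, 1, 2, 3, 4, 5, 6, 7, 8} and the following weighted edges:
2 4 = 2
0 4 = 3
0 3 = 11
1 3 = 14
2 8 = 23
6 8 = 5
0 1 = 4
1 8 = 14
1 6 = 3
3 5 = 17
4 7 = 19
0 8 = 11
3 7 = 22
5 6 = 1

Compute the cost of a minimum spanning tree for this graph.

Kruskal's algorithm — process edges by increasing weight (ties by edge label):
5 6 (1): add — endpoints in different components.
2 4 (2): add — endpoints in different components.
0 4 (3): add — endpoints in different components.
1 6 (3): add — endpoints in different components.
0 1 (4): add — endpoints in different components.
6 8 (5): add — endpoints in different components.
0 3 (11): add — endpoints in different components.
0 8 (11): skip — 0 and 8 already connected.
1 3 (14): skip — 1 and 3 already connected.
1 8 (14): skip — 1 and 8 already connected.
3 5 (17): skip — 3 and 5 already connected.
4 7 (19): add — endpoints in different components.
MST edges: 5 6, 2 4, 0 4, 1 6, 0 1, 6 8, 0 3, 4 7; total weight 1+2+3+3+4+5+11+19 = 48.

48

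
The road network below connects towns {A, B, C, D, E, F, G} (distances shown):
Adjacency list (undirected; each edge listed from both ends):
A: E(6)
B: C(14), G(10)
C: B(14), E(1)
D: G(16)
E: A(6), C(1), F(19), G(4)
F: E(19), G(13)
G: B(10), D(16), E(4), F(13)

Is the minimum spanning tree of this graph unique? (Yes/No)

Kruskal's algorithm — process edges by increasing weight (ties by edge label):
C-E (1): add — endpoints in different components.
E-G (4): add — endpoints in different components.
A-E (6): add — endpoints in different components.
B-G (10): add — endpoints in different components.
F-G (13): add — endpoints in different components.
B-C (14): skip — B and C already connected.
D-G (16): add — endpoints in different components.
Every non-tree edge has weight strictly greater than the heaviest edge on the tree path between its endpoints, so the MST is unique.

Yes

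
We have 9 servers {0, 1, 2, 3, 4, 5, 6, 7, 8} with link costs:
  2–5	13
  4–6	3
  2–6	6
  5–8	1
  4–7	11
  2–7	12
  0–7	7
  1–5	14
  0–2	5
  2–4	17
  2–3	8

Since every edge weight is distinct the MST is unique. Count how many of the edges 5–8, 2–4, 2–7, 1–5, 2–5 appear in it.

Kruskal: consider edges lightest-first.
5–8 (1): add — endpoints in different components.
4–6 (3): add — endpoints in different components.
0–2 (5): add — endpoints in different components.
2–6 (6): add — endpoints in different components.
0–7 (7): add — endpoints in different components.
2–3 (8): add — endpoints in different components.
4–7 (11): skip — 4 and 7 already connected.
2–7 (12): skip — 2 and 7 already connected.
2–5 (13): add — endpoints in different components.
1–5 (14): add — endpoints in different components.
MST edge set: {5–8, 4–6, 0–2, 2–6, 0–7, 2–3, 2–5, 1–5}.
Of the listed edges, {5–8, 1–5, 2–5} are in the MST → 3.

3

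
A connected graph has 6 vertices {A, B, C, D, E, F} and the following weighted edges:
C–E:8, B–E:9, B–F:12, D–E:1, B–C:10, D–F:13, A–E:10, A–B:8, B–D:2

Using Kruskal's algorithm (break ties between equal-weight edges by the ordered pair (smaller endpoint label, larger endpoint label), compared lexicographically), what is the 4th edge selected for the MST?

C-E

Kruskal's algorithm — process edges by increasing weight (ties by edge label):
D–E (1): add — endpoints in different components.
B–D (2): add — endpoints in different components.
A–B (8): add — endpoints in different components.
C–E (8): add — endpoints in different components.
B–E (9): skip — B and E already connected.
A–E (10): skip — A and E already connected.
B–C (10): skip — B and C already connected.
B–F (12): add — endpoints in different components.
The 4th edge added is C–E.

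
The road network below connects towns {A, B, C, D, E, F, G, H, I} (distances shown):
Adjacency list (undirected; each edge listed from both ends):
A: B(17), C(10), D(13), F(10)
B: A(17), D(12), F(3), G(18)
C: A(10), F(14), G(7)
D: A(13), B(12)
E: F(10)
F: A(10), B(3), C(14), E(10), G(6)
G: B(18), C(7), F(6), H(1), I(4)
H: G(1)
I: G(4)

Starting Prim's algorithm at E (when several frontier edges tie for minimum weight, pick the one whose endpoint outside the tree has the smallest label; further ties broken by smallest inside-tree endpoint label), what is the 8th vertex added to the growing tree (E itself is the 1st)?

A

Prim, starting at E.
Step 1: frontier [E–F 10] → take E–F (10); add F.
Step 2: frontier [B–F 3, F–G 6, A–F 10, C–F 14] → take B–F (3); add B.
Step 3: frontier [B–D 12, A–B 17, B–G 18, F–G 6, A–F 10, C–F 14] → take F–G (6); add G.
Step 4: frontier [B–D 12, A–B 17, A–F 10, C–F 14, G–H 1, G–I 4, C–G 7] → take G–H (1); add H.
Step 5: frontier [B–D 12, A–B 17, A–F 10, C–F 14, G–I 4, C–G 7] → take G–I (4); add I.
Step 6: frontier [B–D 12, A–B 17, A–F 10, C–F 14, C–G 7] → take C–G (7); add C.
Step 7: frontier [B–D 12, A–B 17, A–C 10, A–F 10] → take A–C (10); add A.
Step 8: frontier [A–D 13, B–D 12] → take B–D (12); add D.
Vertex order: E, F, B, G, H, I, C, A, D. The 8th vertex is A.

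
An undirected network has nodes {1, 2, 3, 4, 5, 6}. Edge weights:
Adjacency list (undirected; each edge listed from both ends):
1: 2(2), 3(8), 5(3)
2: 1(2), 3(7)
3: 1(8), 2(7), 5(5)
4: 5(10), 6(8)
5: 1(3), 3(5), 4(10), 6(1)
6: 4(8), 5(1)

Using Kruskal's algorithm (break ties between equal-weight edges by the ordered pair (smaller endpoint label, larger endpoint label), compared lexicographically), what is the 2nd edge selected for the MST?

1-2

Kruskal's algorithm — process edges by increasing weight (ties by edge label):
5-6 (1): add. Components now {1} {2} {3} {4} {5,6}
1-2 (2): add. Components now {1,2} {3} {4} {5,6}
1-5 (3): add. Components now {1,2,5,6} {3} {4}
3-5 (5): add. Components now {1,2,3,5,6} {4}
2-3 (7): skip — 2 and 3 already connected.
1-3 (8): skip — 1 and 3 already connected.
4-6 (8): add. Components now {1,2,3,4,5,6}
The 2nd edge added is 1-2.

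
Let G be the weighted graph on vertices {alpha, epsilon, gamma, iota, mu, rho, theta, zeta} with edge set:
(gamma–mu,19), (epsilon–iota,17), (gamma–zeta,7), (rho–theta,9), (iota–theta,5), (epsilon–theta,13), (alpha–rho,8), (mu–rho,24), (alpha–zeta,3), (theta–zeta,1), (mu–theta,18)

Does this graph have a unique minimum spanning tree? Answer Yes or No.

Kruskal's algorithm — process edges by increasing weight (ties by edge label):
theta–zeta (1): add — endpoints in different components.
alpha–zeta (3): add — endpoints in different components.
iota–theta (5): add — endpoints in different components.
gamma–zeta (7): add — endpoints in different components.
alpha–rho (8): add — endpoints in different components.
rho–theta (9): skip — rho and theta already connected.
epsilon–theta (13): add — endpoints in different components.
epsilon–iota (17): skip — iota and epsilon already connected.
mu–theta (18): add — endpoints in different components.
Every non-tree edge has weight strictly greater than the heaviest edge on the tree path between its endpoints, so the MST is unique.

Yes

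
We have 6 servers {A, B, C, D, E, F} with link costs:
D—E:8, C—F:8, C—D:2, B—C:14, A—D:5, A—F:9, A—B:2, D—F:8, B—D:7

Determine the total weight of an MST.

Prim's algorithm from B:
Step 1: frontier [A—B 2, B—D 7, B—C 14] → take A—B (2); add A.
Step 2: frontier [A—D 5, A—F 9, B—D 7, B—C 14] → take A—D (5); add D.
Step 3: frontier [A—F 9, B—C 14, C—D 2, D—E 8, D—F 8] → take C—D (2); add C.
Step 4: frontier [A—F 9, C—F 8, D—E 8, D—F 8] → take D—E (8); add E.
Step 5: frontier [A—F 9, C—F 8, D—F 8] → take C—F (8); add F.
MST edges: A—B, A—D, C—D, D—E, C—F; total weight 2+5+2+8+8 = 25.

25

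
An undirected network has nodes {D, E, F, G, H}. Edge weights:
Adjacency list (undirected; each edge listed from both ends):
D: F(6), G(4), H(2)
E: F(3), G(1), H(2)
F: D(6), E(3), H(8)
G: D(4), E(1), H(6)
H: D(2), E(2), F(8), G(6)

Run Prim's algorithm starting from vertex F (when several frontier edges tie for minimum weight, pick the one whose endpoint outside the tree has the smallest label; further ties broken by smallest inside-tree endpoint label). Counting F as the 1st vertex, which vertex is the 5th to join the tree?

Prim, starting at F.
Step 1: cheapest edge leaving the tree is E—F (3); add E.
Step 2: cheapest edge leaving the tree is E—G (1); add G.
Step 3: cheapest edge leaving the tree is E—H (2); add H.
Step 4: cheapest edge leaving the tree is D—H (2); add D.
Vertex order: F, E, G, H, D. The 5th vertex is D.

D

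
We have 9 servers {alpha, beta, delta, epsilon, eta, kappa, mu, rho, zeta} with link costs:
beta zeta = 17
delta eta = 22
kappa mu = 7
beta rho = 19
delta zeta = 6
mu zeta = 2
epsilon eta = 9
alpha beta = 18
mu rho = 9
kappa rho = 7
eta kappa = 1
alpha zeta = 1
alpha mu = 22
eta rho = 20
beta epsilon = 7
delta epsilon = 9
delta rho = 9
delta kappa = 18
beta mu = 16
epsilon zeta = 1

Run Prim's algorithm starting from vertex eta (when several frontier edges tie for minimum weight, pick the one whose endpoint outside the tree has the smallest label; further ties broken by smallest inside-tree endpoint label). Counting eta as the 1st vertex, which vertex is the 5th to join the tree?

alpha

Prim, starting at eta.
Step 1: cheapest edge leaving the tree is eta kappa (1); add kappa.
Step 2: cheapest edge leaving the tree is kappa mu (7); add mu.
Step 3: cheapest edge leaving the tree is mu zeta (2); add zeta.
Step 4: cheapest edge leaving the tree is alpha zeta (1); add alpha.
Step 5: cheapest edge leaving the tree is epsilon zeta (1); add epsilon.
Step 6: cheapest edge leaving the tree is delta zeta (6); add delta.
Step 7: cheapest edge leaving the tree is beta epsilon (7); add beta.
Step 8: cheapest edge leaving the tree is kappa rho (7); add rho.
Vertex order: eta, kappa, mu, zeta, alpha, epsilon, delta, beta, rho. The 5th vertex is alpha.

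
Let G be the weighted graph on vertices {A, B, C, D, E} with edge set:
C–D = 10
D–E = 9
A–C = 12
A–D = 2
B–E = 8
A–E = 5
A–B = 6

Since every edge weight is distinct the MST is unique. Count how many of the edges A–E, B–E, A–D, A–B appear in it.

3

Kruskal's algorithm — process edges by increasing weight (ties by edge label):
A–D (2): add — endpoints in different components.
A–E (5): add — endpoints in different components.
A–B (6): add — endpoints in different components.
B–E (8): skip — B and E already connected.
D–E (9): skip — D and E already connected.
C–D (10): add — endpoints in different components.
MST edge set: {A–D, A–E, A–B, C–D}.
Of the listed edges, {A–E, A–D, A–B} are in the MST → 3.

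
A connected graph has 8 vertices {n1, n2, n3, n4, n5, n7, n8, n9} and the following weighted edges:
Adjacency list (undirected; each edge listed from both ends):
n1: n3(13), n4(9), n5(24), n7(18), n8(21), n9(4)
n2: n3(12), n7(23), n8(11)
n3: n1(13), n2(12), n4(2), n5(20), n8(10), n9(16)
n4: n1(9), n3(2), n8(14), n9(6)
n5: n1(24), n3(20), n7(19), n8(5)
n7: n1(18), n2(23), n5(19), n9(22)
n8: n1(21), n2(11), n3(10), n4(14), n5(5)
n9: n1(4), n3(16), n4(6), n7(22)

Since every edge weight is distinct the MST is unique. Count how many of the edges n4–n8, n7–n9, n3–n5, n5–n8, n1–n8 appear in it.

Kruskal: consider edges lightest-first.
n3–n4 (2): add — endpoints in different components.
n1–n9 (4): add — endpoints in different components.
n5–n8 (5): add — endpoints in different components.
n4–n9 (6): add — endpoints in different components.
n1–n4 (9): skip — n4 and n1 already connected.
n3–n8 (10): add — endpoints in different components.
n2–n8 (11): add — endpoints in different components.
n2–n3 (12): skip — n3 and n2 already connected.
n1–n3 (13): skip — n1 and n3 already connected.
n4–n8 (14): skip — n4 and n8 already connected.
n3–n9 (16): skip — n3 and n9 already connected.
n1–n7 (18): add — endpoints in different components.
MST edge set: {n3–n4, n1–n9, n5–n8, n4–n9, n3–n8, n2–n8, n1–n7}.
Of the listed edges, {n5–n8} are in the MST → 1.

1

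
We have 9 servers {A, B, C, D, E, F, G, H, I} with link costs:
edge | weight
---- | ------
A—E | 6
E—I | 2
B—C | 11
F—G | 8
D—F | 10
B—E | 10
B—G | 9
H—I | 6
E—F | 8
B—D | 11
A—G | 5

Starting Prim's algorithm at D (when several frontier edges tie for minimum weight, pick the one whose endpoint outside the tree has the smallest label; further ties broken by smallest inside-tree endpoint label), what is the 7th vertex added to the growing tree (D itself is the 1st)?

H

Prim's algorithm from D:
Step 1: cheapest edge leaving the tree is D—F (10); add F.
Step 2: cheapest edge leaving the tree is E—F (8); add E.
Step 3: cheapest edge leaving the tree is E—I (2); add I.
Step 4: cheapest edge leaving the tree is A—E (6); add A.
Step 5: cheapest edge leaving the tree is A—G (5); add G.
Step 6: cheapest edge leaving the tree is H—I (6); add H.
Step 7: cheapest edge leaving the tree is B—G (9); add B.
Step 8: cheapest edge leaving the tree is B—C (11); add C.
Vertex order: D, F, E, I, A, G, H, B, C. The 7th vertex is H.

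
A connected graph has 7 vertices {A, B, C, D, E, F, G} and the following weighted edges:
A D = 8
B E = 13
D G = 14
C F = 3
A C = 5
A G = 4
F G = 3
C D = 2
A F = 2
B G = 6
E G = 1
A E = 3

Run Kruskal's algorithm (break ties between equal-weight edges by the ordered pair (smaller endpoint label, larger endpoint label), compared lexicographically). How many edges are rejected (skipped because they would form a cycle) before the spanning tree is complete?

Kruskal: consider edges lightest-first.
E G (1): add. Components now {A} {B} {C} {D} {E,G} {F}
A F (2): add. Components now {A,F} {B} {C} {D} {E,G}
C D (2): add. Components now {A,F} {B} {C,D} {E,G}
A E (3): add. Components now {A,E,F,G} {B} {C,D}
C F (3): add. Components now {A,C,D,E,F,G} {B}
F G (3): skip — F and G already connected.
A G (4): skip — A and G already connected.
A C (5): skip — A and C already connected.
B G (6): add. Components now {A,B,C,D,E,F,G}
Edges rejected before the tree was complete: 3.

3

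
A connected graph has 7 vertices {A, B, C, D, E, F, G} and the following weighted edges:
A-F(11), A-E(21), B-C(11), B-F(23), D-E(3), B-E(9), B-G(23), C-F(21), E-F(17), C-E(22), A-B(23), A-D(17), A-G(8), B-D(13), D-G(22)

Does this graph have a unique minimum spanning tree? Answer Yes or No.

Kruskal's algorithm — process edges by increasing weight (ties by edge label):
D-E (3): add — endpoints in different components.
A-G (8): add — endpoints in different components.
B-E (9): add — endpoints in different components.
A-F (11): add — endpoints in different components.
B-C (11): add — endpoints in different components.
B-D (13): skip — B and D already connected.
A-D (17): add — endpoints in different components.
Non-tree edge E-F has weight 17, equal to the heaviest edge on its tree cycle — swapping gives another MST of the same weight. Not unique.

No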